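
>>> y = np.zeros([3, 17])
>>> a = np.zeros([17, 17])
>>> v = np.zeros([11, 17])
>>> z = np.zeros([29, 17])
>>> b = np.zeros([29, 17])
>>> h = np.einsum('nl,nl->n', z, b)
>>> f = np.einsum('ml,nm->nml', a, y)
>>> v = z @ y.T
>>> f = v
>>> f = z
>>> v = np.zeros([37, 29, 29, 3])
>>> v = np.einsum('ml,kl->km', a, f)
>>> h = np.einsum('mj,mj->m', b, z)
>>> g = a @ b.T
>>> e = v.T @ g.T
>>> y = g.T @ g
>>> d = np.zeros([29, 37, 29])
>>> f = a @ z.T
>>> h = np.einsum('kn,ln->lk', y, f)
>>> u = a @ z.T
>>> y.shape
(29, 29)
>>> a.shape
(17, 17)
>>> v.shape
(29, 17)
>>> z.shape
(29, 17)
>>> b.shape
(29, 17)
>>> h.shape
(17, 29)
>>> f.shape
(17, 29)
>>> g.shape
(17, 29)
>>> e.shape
(17, 17)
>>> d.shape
(29, 37, 29)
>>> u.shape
(17, 29)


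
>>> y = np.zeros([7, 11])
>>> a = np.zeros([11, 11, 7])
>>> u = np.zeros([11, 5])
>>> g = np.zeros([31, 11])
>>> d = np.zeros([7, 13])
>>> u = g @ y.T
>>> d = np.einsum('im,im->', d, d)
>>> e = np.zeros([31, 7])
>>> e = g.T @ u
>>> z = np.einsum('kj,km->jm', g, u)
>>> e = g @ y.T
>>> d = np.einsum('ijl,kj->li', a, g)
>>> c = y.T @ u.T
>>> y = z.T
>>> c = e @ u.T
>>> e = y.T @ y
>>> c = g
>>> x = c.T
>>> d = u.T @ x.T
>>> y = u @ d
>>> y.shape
(31, 11)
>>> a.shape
(11, 11, 7)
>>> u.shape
(31, 7)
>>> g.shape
(31, 11)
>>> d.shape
(7, 11)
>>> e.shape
(11, 11)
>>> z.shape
(11, 7)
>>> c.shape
(31, 11)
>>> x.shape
(11, 31)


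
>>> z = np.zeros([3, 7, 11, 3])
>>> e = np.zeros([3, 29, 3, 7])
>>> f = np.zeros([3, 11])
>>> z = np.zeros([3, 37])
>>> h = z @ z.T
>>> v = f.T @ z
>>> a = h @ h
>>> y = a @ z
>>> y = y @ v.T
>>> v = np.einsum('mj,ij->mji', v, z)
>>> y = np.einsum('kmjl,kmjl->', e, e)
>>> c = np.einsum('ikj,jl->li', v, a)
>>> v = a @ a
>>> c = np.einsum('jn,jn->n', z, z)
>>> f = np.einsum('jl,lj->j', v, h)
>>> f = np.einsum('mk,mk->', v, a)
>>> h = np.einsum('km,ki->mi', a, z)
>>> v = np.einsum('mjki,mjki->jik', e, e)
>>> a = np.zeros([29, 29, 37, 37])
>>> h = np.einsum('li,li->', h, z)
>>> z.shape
(3, 37)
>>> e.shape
(3, 29, 3, 7)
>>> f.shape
()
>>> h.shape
()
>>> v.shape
(29, 7, 3)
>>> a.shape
(29, 29, 37, 37)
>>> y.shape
()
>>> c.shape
(37,)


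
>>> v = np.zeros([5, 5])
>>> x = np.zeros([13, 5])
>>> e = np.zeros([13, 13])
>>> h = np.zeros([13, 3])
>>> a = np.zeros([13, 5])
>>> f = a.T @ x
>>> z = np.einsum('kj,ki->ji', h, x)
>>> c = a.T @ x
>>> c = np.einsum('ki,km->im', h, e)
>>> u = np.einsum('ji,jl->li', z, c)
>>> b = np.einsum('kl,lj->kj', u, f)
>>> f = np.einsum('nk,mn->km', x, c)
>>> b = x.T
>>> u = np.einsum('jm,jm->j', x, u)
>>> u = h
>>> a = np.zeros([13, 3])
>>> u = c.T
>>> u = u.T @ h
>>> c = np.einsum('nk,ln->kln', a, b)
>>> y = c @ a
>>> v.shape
(5, 5)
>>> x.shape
(13, 5)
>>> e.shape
(13, 13)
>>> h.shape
(13, 3)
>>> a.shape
(13, 3)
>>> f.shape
(5, 3)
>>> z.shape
(3, 5)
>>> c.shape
(3, 5, 13)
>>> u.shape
(3, 3)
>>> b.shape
(5, 13)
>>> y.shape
(3, 5, 3)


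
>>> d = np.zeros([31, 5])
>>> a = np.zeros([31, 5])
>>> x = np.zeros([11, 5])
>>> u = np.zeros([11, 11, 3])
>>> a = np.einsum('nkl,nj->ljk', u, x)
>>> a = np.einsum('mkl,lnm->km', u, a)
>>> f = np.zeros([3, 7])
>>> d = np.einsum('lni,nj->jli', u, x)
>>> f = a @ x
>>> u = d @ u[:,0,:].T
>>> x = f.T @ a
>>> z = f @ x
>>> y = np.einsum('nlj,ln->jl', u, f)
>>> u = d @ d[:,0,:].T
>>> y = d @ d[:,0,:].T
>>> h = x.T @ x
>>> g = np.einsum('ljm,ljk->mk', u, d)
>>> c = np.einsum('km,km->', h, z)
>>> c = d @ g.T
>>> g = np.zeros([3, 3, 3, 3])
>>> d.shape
(5, 11, 3)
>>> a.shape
(11, 11)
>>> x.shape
(5, 11)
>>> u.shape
(5, 11, 5)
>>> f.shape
(11, 5)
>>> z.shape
(11, 11)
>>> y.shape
(5, 11, 5)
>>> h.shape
(11, 11)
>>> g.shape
(3, 3, 3, 3)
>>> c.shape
(5, 11, 5)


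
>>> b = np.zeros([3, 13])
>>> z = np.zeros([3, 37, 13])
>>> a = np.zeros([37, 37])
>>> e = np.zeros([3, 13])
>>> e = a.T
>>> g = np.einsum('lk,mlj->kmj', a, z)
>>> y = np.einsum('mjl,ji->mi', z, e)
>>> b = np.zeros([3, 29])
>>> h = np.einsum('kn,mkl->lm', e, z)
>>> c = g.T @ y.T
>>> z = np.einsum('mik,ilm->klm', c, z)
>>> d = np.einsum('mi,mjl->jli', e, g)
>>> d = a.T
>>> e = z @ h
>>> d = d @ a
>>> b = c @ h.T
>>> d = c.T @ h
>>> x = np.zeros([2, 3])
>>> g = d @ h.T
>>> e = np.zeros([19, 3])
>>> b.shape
(13, 3, 13)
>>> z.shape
(3, 37, 13)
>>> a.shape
(37, 37)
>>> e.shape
(19, 3)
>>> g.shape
(3, 3, 13)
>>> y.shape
(3, 37)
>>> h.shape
(13, 3)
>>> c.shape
(13, 3, 3)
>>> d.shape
(3, 3, 3)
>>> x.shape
(2, 3)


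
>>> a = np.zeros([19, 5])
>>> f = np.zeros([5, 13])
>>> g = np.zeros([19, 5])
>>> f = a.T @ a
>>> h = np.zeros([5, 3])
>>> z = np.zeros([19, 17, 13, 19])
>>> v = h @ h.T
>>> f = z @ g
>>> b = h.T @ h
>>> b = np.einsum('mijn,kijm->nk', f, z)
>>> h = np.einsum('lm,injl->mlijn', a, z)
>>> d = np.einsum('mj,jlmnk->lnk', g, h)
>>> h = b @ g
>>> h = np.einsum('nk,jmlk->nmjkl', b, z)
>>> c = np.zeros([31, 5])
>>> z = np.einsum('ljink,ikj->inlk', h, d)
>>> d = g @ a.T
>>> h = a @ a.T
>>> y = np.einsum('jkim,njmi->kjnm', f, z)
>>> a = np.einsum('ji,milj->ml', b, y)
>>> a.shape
(17, 19)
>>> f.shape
(19, 17, 13, 5)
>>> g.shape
(19, 5)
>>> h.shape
(19, 19)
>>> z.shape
(19, 19, 5, 13)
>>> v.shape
(5, 5)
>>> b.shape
(5, 19)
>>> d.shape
(19, 19)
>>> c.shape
(31, 5)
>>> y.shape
(17, 19, 19, 5)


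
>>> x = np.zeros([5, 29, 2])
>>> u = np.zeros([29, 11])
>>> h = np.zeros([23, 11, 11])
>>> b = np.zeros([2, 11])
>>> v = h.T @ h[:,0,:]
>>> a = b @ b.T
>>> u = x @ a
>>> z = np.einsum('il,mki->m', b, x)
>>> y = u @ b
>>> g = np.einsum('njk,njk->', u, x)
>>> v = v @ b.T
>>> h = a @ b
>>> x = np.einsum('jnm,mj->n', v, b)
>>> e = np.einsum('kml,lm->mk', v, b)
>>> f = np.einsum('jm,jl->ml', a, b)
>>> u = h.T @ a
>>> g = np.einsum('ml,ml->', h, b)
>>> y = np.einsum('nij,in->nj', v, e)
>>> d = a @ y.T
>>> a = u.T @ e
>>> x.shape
(11,)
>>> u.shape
(11, 2)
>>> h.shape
(2, 11)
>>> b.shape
(2, 11)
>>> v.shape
(11, 11, 2)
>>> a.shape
(2, 11)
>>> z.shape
(5,)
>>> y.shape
(11, 2)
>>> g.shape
()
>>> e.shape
(11, 11)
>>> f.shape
(2, 11)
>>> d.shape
(2, 11)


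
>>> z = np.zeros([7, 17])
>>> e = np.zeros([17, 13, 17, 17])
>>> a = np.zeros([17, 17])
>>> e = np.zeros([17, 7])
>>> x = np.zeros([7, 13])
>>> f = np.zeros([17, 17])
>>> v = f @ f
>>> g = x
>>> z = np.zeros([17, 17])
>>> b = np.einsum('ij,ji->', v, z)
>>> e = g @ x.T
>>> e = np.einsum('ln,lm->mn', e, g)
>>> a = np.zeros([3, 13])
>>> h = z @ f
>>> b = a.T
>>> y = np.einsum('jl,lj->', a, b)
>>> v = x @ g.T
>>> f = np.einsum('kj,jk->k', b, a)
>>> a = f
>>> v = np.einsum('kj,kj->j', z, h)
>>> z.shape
(17, 17)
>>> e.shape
(13, 7)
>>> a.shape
(13,)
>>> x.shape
(7, 13)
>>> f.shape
(13,)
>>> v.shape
(17,)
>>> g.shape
(7, 13)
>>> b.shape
(13, 3)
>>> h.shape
(17, 17)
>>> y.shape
()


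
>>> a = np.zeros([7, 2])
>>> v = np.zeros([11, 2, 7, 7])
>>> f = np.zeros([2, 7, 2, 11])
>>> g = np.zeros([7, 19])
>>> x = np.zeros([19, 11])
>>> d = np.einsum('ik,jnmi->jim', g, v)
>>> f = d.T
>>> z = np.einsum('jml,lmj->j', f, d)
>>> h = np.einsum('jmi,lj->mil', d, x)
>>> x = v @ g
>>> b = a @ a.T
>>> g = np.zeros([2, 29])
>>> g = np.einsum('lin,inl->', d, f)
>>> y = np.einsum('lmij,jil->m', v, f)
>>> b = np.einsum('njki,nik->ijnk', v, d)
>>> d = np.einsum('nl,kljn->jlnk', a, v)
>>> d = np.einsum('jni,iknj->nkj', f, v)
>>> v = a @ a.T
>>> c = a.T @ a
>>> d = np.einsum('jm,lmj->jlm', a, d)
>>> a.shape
(7, 2)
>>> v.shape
(7, 7)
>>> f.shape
(7, 7, 11)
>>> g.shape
()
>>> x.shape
(11, 2, 7, 19)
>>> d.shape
(7, 7, 2)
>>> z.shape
(7,)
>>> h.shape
(7, 7, 19)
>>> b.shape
(7, 2, 11, 7)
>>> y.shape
(2,)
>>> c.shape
(2, 2)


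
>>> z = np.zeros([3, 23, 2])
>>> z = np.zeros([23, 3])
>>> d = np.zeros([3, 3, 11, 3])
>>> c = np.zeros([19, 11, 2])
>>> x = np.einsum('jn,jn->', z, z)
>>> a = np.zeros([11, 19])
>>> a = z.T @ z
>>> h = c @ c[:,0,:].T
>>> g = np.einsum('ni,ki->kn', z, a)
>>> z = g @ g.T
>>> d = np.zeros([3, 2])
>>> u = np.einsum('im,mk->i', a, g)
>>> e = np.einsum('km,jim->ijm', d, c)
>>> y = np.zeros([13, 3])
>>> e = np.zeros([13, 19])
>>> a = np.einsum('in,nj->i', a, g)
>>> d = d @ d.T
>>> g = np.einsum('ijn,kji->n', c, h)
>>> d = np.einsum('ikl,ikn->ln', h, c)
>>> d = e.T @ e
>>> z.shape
(3, 3)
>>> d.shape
(19, 19)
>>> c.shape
(19, 11, 2)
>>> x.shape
()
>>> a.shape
(3,)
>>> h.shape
(19, 11, 19)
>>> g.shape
(2,)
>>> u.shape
(3,)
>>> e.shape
(13, 19)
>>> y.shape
(13, 3)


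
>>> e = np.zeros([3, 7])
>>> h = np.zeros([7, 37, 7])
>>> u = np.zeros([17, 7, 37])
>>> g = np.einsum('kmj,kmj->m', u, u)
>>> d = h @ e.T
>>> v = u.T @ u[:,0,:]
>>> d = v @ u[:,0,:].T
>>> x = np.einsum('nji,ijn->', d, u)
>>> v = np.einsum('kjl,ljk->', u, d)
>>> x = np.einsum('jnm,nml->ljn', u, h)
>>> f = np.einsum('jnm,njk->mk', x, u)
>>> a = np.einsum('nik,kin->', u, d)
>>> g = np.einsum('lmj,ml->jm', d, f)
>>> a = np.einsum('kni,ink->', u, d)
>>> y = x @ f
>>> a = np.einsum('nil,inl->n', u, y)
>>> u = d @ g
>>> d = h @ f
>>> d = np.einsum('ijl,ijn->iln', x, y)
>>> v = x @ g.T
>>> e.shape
(3, 7)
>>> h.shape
(7, 37, 7)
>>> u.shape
(37, 7, 7)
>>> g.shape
(17, 7)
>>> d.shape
(7, 7, 37)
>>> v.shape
(7, 17, 17)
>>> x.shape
(7, 17, 7)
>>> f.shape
(7, 37)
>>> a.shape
(17,)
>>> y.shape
(7, 17, 37)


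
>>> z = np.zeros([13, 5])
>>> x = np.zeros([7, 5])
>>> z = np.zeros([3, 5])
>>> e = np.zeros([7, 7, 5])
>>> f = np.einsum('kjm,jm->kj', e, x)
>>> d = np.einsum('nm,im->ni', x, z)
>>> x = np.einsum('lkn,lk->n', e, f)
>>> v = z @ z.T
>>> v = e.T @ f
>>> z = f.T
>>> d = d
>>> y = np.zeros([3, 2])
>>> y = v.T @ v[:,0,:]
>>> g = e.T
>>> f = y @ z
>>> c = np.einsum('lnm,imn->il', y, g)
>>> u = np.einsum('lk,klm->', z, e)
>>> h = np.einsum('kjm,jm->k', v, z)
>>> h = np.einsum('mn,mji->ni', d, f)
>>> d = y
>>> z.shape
(7, 7)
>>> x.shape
(5,)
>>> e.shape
(7, 7, 5)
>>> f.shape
(7, 7, 7)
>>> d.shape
(7, 7, 7)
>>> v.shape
(5, 7, 7)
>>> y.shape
(7, 7, 7)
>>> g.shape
(5, 7, 7)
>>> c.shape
(5, 7)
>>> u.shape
()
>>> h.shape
(3, 7)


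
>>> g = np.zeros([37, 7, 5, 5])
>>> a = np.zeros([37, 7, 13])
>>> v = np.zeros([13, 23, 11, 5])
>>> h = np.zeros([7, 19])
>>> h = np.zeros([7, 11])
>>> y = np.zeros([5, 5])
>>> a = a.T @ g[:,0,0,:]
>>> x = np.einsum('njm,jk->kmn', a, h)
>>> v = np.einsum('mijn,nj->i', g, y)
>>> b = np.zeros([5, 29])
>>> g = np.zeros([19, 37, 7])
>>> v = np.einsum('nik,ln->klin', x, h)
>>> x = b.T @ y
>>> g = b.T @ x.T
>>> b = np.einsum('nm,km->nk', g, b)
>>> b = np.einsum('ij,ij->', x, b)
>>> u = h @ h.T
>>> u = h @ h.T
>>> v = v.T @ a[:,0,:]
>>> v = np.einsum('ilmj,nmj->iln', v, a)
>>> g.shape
(29, 29)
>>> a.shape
(13, 7, 5)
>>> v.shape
(11, 5, 13)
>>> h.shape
(7, 11)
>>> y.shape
(5, 5)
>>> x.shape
(29, 5)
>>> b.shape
()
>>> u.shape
(7, 7)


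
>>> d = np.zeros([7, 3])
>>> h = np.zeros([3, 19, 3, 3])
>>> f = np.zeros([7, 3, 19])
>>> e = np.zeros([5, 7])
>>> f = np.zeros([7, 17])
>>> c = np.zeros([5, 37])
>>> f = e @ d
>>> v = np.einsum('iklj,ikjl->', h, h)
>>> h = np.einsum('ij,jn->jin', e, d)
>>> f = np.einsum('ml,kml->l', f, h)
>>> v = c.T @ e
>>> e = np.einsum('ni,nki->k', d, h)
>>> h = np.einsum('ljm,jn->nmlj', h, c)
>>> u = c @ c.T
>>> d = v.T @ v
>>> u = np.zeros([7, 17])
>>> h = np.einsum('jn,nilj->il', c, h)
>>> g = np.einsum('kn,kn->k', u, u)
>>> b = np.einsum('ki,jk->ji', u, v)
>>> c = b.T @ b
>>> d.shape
(7, 7)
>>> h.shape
(3, 7)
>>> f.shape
(3,)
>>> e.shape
(5,)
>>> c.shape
(17, 17)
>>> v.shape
(37, 7)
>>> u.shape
(7, 17)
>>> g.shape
(7,)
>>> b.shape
(37, 17)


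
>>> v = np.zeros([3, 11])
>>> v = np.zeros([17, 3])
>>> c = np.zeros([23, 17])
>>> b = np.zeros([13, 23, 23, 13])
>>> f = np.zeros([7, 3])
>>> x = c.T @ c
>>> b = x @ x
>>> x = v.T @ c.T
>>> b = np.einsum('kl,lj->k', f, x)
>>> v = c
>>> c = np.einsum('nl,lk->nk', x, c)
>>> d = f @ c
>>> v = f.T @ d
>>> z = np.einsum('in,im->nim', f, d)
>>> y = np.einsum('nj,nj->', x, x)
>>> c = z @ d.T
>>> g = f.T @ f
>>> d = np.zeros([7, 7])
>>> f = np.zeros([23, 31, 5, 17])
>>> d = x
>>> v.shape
(3, 17)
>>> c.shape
(3, 7, 7)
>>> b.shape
(7,)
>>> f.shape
(23, 31, 5, 17)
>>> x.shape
(3, 23)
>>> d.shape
(3, 23)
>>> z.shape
(3, 7, 17)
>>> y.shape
()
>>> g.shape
(3, 3)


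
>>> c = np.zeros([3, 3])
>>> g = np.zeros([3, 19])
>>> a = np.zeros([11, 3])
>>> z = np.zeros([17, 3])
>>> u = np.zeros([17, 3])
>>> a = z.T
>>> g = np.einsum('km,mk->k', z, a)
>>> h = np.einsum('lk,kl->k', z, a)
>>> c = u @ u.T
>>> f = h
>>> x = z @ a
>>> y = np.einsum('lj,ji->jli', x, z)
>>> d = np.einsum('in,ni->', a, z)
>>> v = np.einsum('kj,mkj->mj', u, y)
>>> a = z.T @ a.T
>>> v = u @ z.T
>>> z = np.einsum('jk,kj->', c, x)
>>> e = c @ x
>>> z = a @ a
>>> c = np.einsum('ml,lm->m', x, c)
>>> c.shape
(17,)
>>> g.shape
(17,)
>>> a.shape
(3, 3)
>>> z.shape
(3, 3)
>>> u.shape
(17, 3)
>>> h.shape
(3,)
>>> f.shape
(3,)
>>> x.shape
(17, 17)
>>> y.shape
(17, 17, 3)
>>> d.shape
()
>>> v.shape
(17, 17)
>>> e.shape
(17, 17)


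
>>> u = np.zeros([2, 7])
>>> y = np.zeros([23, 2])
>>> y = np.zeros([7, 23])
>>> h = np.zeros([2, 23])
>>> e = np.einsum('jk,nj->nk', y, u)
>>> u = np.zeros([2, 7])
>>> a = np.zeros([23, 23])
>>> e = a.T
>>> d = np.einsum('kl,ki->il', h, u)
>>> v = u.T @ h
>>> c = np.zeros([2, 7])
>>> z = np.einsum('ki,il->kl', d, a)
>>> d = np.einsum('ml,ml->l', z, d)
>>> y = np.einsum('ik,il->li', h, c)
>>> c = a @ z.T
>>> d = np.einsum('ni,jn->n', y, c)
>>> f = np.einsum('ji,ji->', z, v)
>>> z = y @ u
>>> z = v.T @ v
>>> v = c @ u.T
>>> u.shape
(2, 7)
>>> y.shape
(7, 2)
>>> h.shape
(2, 23)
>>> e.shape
(23, 23)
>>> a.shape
(23, 23)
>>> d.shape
(7,)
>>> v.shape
(23, 2)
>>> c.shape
(23, 7)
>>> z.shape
(23, 23)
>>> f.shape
()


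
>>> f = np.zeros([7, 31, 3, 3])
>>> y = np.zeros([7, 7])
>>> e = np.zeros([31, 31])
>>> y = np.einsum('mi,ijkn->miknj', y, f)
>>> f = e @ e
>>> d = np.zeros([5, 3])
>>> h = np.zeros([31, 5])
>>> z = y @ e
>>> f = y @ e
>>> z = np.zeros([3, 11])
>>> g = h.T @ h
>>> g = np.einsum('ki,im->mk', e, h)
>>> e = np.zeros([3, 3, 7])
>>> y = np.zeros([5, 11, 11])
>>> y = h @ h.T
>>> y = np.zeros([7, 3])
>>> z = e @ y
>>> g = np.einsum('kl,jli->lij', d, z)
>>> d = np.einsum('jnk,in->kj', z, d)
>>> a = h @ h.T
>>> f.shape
(7, 7, 3, 3, 31)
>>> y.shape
(7, 3)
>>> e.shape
(3, 3, 7)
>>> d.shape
(3, 3)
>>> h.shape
(31, 5)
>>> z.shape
(3, 3, 3)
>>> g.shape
(3, 3, 3)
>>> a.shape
(31, 31)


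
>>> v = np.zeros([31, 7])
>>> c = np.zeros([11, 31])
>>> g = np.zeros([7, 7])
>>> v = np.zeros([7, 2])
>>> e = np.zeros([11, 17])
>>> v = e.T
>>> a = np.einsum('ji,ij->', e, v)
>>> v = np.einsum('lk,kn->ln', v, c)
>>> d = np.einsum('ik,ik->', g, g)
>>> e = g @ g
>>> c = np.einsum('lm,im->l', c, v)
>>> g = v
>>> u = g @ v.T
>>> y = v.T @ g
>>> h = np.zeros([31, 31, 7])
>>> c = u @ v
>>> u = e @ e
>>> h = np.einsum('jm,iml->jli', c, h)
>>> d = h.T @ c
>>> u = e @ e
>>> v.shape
(17, 31)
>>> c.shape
(17, 31)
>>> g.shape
(17, 31)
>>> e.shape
(7, 7)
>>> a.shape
()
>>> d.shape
(31, 7, 31)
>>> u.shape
(7, 7)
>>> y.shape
(31, 31)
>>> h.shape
(17, 7, 31)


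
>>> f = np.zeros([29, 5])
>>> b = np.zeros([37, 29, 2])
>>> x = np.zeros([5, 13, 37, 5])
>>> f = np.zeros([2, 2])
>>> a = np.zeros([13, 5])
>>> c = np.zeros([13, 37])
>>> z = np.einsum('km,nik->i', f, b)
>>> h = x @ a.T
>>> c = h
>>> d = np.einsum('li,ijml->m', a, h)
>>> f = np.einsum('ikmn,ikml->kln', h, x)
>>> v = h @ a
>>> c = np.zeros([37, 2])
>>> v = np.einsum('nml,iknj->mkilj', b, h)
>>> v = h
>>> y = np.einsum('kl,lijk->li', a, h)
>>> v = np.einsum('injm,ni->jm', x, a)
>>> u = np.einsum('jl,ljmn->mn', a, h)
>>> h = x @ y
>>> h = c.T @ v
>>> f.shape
(13, 5, 13)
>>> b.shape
(37, 29, 2)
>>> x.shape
(5, 13, 37, 5)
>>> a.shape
(13, 5)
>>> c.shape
(37, 2)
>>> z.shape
(29,)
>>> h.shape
(2, 5)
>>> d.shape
(37,)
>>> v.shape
(37, 5)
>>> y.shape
(5, 13)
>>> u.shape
(37, 13)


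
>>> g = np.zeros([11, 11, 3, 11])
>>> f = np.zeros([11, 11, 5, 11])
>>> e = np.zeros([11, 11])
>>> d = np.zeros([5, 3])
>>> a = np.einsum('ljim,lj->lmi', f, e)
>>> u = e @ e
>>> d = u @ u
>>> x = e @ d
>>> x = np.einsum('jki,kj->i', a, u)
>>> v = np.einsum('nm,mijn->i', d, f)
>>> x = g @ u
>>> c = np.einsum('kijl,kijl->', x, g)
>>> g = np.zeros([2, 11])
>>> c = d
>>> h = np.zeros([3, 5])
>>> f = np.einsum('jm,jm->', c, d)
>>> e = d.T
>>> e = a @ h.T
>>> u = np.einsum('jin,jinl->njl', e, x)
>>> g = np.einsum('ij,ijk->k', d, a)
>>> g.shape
(5,)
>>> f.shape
()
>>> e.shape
(11, 11, 3)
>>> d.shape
(11, 11)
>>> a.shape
(11, 11, 5)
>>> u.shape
(3, 11, 11)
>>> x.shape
(11, 11, 3, 11)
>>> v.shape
(11,)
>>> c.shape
(11, 11)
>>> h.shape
(3, 5)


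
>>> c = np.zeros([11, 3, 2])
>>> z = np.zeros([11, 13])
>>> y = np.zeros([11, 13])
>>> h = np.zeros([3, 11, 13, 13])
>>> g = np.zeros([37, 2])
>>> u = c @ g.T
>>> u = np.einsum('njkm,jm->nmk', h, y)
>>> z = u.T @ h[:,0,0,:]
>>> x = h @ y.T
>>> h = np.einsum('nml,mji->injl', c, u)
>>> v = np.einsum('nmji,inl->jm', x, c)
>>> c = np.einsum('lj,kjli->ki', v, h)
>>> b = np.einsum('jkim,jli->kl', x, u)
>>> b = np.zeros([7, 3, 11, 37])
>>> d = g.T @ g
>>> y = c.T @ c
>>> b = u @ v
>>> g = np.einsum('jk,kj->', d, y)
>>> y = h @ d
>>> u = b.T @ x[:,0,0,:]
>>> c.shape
(13, 2)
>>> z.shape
(13, 13, 13)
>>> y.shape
(13, 11, 13, 2)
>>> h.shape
(13, 11, 13, 2)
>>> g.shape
()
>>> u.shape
(11, 13, 11)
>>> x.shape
(3, 11, 13, 11)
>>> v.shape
(13, 11)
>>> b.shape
(3, 13, 11)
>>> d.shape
(2, 2)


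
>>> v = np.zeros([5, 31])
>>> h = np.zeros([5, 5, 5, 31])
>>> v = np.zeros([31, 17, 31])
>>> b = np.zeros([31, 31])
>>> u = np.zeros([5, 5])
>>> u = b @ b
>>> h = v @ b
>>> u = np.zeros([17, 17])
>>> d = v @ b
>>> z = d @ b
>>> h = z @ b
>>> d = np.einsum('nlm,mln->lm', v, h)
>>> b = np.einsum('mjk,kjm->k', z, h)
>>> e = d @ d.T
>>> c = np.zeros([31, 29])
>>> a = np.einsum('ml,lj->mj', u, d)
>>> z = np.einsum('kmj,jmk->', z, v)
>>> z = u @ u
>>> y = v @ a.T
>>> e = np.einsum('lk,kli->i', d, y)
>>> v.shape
(31, 17, 31)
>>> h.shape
(31, 17, 31)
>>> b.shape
(31,)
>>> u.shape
(17, 17)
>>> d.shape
(17, 31)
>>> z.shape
(17, 17)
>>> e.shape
(17,)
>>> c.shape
(31, 29)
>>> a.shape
(17, 31)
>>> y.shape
(31, 17, 17)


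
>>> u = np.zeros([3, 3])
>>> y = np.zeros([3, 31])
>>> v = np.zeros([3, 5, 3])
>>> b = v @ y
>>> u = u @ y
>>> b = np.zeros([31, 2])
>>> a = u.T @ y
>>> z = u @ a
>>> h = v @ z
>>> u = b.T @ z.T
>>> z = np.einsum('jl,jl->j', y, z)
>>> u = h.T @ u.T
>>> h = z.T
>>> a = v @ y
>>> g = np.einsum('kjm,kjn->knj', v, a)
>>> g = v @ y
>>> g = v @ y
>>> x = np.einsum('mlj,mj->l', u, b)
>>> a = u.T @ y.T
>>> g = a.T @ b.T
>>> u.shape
(31, 5, 2)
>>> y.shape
(3, 31)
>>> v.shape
(3, 5, 3)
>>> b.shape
(31, 2)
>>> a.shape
(2, 5, 3)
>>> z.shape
(3,)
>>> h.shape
(3,)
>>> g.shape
(3, 5, 31)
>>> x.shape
(5,)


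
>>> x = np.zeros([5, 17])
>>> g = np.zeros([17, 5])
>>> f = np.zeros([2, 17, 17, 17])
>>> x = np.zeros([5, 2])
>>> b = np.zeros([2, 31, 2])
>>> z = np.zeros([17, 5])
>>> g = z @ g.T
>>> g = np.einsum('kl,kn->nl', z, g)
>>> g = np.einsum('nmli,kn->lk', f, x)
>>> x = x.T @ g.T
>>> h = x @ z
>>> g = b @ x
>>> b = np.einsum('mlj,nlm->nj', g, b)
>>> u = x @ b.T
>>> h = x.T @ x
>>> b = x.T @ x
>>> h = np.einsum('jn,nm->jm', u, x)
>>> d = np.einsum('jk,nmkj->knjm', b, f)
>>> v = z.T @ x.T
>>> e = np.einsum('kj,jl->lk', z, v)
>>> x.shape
(2, 17)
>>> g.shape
(2, 31, 17)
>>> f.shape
(2, 17, 17, 17)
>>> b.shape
(17, 17)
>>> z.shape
(17, 5)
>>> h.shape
(2, 17)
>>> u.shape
(2, 2)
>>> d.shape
(17, 2, 17, 17)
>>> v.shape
(5, 2)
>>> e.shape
(2, 17)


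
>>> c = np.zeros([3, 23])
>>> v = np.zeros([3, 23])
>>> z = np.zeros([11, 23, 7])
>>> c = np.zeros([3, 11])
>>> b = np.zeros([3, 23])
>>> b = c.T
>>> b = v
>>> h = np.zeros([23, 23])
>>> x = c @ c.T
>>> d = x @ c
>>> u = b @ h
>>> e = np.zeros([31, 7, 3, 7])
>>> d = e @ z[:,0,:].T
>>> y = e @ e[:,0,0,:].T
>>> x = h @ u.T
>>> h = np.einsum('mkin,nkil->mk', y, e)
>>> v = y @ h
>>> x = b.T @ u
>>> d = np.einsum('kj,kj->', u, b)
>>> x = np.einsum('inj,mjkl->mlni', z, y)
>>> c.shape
(3, 11)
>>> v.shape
(31, 7, 3, 7)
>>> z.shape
(11, 23, 7)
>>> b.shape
(3, 23)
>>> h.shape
(31, 7)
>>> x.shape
(31, 31, 23, 11)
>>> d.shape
()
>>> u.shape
(3, 23)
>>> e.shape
(31, 7, 3, 7)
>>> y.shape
(31, 7, 3, 31)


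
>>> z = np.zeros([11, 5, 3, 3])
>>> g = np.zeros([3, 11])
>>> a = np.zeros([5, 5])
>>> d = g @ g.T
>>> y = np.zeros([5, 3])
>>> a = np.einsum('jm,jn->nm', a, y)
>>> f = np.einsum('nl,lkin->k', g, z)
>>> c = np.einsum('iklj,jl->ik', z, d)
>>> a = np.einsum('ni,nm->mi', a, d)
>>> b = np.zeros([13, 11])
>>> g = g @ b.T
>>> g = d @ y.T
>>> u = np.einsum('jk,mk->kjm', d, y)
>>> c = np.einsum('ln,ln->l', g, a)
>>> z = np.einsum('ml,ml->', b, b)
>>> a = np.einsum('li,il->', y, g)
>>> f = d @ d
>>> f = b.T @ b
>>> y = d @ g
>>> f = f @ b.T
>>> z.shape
()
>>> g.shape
(3, 5)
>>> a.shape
()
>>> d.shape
(3, 3)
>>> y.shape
(3, 5)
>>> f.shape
(11, 13)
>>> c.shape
(3,)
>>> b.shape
(13, 11)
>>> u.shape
(3, 3, 5)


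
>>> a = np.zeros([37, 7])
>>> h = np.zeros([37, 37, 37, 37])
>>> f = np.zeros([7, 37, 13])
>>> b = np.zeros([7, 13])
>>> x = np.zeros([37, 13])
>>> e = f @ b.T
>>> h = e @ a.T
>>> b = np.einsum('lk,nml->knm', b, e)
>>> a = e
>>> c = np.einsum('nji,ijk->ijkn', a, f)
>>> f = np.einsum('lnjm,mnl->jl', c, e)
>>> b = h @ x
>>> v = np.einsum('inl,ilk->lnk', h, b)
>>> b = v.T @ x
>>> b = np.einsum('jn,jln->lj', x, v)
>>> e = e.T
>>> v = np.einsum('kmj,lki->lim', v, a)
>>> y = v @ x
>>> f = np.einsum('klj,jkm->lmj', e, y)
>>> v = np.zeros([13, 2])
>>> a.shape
(7, 37, 7)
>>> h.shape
(7, 37, 37)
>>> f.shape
(37, 13, 7)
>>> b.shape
(37, 37)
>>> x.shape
(37, 13)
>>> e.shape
(7, 37, 7)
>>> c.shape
(7, 37, 13, 7)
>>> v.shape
(13, 2)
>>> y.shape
(7, 7, 13)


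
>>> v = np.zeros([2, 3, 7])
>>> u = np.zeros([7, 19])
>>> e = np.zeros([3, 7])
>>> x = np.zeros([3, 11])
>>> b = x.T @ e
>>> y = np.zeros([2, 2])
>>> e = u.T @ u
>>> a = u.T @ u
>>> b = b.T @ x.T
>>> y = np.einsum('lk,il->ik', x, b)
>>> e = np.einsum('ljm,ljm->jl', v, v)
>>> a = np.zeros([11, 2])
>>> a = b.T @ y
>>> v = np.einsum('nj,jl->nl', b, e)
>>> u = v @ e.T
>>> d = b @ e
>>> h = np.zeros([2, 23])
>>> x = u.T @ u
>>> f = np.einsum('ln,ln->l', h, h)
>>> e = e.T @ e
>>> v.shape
(7, 2)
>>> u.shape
(7, 3)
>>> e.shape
(2, 2)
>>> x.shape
(3, 3)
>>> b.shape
(7, 3)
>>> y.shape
(7, 11)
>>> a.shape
(3, 11)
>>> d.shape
(7, 2)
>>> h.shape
(2, 23)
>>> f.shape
(2,)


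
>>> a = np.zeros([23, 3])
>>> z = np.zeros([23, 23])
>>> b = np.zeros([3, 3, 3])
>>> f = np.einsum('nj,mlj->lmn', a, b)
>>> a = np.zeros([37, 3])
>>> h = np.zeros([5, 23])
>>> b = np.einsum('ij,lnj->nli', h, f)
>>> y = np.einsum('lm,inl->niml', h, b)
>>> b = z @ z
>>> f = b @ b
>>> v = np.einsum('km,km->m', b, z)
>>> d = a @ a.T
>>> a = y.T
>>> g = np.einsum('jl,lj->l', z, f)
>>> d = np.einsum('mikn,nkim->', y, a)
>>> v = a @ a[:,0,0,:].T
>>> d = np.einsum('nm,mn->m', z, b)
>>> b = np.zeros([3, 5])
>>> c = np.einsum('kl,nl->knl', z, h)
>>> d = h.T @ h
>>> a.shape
(5, 23, 3, 3)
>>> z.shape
(23, 23)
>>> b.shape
(3, 5)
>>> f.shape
(23, 23)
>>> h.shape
(5, 23)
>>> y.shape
(3, 3, 23, 5)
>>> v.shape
(5, 23, 3, 5)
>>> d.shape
(23, 23)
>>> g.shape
(23,)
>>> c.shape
(23, 5, 23)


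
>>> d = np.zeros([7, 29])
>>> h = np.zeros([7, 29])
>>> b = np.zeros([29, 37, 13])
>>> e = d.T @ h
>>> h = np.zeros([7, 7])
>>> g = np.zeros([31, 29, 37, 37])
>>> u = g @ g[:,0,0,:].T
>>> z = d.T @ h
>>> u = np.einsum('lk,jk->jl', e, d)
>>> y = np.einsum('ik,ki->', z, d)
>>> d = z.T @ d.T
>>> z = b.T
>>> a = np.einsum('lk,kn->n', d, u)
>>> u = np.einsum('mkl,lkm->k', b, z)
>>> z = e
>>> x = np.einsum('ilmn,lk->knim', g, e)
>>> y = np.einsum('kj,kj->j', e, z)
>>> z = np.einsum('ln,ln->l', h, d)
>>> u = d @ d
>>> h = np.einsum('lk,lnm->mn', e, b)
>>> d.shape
(7, 7)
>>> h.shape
(13, 37)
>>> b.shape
(29, 37, 13)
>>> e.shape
(29, 29)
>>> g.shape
(31, 29, 37, 37)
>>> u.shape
(7, 7)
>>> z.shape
(7,)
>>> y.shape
(29,)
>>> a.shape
(29,)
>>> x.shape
(29, 37, 31, 37)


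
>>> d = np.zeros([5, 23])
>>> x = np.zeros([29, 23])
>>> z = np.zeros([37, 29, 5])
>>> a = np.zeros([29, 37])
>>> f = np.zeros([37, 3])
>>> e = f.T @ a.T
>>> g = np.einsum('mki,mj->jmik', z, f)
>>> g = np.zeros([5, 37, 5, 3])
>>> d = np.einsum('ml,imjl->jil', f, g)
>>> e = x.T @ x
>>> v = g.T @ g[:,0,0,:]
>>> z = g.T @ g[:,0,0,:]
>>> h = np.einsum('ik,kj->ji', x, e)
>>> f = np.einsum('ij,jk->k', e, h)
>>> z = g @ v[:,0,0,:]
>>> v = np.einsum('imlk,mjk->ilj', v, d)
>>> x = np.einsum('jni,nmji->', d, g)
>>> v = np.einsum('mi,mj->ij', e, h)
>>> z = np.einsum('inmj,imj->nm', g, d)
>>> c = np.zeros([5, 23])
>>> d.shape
(5, 5, 3)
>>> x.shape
()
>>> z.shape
(37, 5)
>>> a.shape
(29, 37)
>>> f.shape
(29,)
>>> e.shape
(23, 23)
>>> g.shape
(5, 37, 5, 3)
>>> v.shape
(23, 29)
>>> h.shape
(23, 29)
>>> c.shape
(5, 23)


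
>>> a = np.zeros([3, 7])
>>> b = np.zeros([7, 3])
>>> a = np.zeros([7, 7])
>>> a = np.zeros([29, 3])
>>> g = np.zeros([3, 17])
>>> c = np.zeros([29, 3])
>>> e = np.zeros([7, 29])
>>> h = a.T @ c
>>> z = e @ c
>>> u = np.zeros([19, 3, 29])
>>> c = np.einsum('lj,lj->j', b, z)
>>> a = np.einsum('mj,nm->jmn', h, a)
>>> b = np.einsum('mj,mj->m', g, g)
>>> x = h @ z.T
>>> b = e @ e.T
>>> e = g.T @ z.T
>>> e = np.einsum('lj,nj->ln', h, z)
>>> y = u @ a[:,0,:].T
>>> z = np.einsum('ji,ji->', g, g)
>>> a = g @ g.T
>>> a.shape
(3, 3)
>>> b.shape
(7, 7)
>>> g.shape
(3, 17)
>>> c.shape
(3,)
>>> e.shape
(3, 7)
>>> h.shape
(3, 3)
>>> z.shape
()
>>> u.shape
(19, 3, 29)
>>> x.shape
(3, 7)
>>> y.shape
(19, 3, 3)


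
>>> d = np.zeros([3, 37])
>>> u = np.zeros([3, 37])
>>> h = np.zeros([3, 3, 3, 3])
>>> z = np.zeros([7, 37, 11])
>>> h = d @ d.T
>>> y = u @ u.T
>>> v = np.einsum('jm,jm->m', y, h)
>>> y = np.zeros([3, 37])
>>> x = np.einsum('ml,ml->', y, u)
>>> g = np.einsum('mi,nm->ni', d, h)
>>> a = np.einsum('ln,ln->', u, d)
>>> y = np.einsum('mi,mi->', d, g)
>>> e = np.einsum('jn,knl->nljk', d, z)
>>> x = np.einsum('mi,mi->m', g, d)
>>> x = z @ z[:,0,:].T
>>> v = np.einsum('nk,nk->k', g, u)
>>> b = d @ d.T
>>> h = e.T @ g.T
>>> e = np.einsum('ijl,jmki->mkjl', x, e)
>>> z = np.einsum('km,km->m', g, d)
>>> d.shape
(3, 37)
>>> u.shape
(3, 37)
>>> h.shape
(7, 3, 11, 3)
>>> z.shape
(37,)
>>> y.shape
()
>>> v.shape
(37,)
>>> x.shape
(7, 37, 7)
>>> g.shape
(3, 37)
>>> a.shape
()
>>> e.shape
(11, 3, 37, 7)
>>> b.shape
(3, 3)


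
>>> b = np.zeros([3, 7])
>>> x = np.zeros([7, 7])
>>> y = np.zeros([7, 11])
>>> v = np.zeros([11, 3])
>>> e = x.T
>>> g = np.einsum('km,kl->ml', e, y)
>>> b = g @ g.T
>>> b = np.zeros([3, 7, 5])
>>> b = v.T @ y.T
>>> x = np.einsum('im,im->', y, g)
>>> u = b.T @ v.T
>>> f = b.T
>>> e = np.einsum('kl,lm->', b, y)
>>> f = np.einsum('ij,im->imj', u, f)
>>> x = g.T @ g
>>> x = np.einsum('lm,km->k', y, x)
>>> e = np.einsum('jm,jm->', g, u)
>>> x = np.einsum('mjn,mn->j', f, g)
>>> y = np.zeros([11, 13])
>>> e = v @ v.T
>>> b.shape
(3, 7)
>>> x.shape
(3,)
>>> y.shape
(11, 13)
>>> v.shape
(11, 3)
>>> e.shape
(11, 11)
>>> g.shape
(7, 11)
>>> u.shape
(7, 11)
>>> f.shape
(7, 3, 11)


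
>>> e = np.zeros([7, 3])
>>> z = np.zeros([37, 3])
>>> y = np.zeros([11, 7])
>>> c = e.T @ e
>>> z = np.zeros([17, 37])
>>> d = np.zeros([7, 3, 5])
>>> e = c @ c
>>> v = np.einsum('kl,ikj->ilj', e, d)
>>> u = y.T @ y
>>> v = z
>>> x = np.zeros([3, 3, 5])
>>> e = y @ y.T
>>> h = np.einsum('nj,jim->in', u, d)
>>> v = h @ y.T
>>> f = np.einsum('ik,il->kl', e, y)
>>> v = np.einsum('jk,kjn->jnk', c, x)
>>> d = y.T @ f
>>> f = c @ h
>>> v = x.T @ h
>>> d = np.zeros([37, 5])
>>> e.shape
(11, 11)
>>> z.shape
(17, 37)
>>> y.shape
(11, 7)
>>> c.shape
(3, 3)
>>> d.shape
(37, 5)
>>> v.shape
(5, 3, 7)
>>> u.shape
(7, 7)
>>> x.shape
(3, 3, 5)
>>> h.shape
(3, 7)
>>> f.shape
(3, 7)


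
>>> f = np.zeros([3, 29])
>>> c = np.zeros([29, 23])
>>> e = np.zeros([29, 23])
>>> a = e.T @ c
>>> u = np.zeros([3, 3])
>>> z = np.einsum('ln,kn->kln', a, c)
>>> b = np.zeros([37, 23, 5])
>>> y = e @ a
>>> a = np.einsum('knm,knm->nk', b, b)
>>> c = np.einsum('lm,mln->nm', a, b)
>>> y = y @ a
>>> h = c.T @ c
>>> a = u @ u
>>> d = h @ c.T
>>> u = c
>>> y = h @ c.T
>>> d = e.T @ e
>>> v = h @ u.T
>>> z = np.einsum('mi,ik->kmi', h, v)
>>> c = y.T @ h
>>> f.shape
(3, 29)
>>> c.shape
(5, 37)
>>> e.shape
(29, 23)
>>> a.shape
(3, 3)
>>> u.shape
(5, 37)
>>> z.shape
(5, 37, 37)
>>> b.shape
(37, 23, 5)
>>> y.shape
(37, 5)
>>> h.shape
(37, 37)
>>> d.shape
(23, 23)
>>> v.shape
(37, 5)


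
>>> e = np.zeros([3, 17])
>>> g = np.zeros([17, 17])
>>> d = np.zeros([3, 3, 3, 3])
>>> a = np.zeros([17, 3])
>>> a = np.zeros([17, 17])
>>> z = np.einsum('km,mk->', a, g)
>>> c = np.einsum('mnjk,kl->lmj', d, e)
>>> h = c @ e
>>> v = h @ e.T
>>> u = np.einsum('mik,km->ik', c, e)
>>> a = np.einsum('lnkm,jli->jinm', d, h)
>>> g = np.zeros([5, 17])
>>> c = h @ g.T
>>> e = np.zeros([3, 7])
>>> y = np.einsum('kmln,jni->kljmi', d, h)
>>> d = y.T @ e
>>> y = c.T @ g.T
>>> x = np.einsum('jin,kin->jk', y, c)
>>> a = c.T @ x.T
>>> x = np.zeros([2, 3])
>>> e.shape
(3, 7)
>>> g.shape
(5, 17)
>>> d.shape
(17, 3, 17, 3, 7)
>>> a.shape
(5, 3, 5)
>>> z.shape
()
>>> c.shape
(17, 3, 5)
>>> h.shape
(17, 3, 17)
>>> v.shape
(17, 3, 3)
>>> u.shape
(3, 3)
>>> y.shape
(5, 3, 5)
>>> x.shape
(2, 3)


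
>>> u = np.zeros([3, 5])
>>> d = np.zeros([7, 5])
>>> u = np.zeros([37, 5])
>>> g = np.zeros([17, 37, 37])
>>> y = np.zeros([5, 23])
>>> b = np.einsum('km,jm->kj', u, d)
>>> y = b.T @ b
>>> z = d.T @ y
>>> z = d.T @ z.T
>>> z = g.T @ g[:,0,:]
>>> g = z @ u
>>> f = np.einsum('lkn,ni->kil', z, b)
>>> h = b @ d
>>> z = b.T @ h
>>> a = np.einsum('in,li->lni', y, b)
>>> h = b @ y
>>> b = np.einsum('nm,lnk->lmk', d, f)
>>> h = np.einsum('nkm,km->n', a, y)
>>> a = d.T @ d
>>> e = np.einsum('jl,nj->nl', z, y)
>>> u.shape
(37, 5)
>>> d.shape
(7, 5)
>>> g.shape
(37, 37, 5)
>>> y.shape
(7, 7)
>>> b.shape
(37, 5, 37)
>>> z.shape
(7, 5)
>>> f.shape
(37, 7, 37)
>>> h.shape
(37,)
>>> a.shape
(5, 5)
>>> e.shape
(7, 5)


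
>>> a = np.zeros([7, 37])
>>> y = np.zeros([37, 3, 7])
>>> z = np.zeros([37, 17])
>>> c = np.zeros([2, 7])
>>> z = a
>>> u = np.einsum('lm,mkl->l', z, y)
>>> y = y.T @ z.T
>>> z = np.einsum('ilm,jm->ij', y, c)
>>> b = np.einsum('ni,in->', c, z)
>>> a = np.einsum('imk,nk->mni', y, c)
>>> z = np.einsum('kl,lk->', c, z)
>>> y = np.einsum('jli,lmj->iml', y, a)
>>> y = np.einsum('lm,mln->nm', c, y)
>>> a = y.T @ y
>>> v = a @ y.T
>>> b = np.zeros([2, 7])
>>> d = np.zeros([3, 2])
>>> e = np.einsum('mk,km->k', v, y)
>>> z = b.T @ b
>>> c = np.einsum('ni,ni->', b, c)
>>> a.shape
(7, 7)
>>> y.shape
(3, 7)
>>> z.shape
(7, 7)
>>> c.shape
()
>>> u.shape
(7,)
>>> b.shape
(2, 7)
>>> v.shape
(7, 3)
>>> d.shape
(3, 2)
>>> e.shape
(3,)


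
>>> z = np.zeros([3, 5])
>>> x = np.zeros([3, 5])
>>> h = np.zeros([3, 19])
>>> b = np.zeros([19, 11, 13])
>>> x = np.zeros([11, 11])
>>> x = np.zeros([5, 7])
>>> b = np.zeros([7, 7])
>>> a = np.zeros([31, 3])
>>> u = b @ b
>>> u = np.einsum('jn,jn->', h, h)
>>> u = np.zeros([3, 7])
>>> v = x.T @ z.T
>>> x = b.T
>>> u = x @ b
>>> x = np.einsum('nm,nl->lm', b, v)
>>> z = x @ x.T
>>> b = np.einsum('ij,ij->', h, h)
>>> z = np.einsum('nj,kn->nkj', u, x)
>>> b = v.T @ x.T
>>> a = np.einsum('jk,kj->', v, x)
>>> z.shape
(7, 3, 7)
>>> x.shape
(3, 7)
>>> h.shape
(3, 19)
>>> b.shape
(3, 3)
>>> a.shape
()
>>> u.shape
(7, 7)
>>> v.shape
(7, 3)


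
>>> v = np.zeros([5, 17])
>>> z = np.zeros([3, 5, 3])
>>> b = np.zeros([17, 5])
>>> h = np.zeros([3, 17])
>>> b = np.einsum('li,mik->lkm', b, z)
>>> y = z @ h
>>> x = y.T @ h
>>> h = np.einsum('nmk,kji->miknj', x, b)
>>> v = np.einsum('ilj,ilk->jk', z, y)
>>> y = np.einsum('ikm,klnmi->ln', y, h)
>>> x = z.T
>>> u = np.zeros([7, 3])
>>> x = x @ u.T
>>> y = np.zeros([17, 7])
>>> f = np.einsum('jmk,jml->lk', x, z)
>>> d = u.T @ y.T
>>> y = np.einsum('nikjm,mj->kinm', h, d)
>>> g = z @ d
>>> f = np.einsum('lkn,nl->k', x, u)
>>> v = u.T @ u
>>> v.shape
(3, 3)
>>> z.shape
(3, 5, 3)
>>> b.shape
(17, 3, 3)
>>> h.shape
(5, 3, 17, 17, 3)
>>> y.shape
(17, 3, 5, 3)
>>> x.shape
(3, 5, 7)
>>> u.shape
(7, 3)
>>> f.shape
(5,)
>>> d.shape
(3, 17)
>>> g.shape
(3, 5, 17)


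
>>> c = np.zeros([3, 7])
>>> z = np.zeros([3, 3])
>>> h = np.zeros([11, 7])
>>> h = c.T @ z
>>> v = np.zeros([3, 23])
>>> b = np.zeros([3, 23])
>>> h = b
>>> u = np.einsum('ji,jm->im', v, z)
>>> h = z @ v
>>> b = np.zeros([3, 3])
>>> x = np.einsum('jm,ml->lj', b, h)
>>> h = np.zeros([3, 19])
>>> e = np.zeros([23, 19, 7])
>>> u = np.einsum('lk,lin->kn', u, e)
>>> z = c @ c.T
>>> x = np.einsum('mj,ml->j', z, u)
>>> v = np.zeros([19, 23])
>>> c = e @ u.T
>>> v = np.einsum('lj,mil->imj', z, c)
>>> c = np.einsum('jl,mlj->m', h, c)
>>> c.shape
(23,)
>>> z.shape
(3, 3)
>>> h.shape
(3, 19)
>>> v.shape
(19, 23, 3)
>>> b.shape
(3, 3)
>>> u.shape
(3, 7)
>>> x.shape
(3,)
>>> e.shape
(23, 19, 7)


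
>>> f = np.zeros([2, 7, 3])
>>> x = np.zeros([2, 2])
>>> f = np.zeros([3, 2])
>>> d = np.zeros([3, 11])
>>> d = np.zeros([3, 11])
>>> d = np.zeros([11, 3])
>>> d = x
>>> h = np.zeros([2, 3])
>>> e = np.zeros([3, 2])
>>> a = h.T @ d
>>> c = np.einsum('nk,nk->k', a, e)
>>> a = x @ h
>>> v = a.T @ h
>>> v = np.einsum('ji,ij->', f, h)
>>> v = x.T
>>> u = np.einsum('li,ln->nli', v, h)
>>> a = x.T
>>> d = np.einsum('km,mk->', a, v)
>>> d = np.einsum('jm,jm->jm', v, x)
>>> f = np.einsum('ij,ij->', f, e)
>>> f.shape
()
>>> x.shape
(2, 2)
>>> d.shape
(2, 2)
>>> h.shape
(2, 3)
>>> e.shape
(3, 2)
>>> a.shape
(2, 2)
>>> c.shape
(2,)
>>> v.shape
(2, 2)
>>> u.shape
(3, 2, 2)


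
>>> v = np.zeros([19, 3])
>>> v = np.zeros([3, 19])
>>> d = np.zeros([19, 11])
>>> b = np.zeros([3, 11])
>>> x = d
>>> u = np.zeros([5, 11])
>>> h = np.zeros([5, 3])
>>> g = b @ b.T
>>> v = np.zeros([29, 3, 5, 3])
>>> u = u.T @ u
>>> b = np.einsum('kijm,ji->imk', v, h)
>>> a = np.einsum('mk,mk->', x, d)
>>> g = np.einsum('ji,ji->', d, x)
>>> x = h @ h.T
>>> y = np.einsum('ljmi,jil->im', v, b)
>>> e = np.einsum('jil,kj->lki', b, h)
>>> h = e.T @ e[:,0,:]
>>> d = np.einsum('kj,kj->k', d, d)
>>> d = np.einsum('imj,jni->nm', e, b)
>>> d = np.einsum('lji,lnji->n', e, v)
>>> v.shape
(29, 3, 5, 3)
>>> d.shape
(3,)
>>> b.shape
(3, 3, 29)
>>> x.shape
(5, 5)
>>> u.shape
(11, 11)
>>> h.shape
(3, 5, 3)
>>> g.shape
()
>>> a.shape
()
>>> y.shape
(3, 5)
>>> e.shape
(29, 5, 3)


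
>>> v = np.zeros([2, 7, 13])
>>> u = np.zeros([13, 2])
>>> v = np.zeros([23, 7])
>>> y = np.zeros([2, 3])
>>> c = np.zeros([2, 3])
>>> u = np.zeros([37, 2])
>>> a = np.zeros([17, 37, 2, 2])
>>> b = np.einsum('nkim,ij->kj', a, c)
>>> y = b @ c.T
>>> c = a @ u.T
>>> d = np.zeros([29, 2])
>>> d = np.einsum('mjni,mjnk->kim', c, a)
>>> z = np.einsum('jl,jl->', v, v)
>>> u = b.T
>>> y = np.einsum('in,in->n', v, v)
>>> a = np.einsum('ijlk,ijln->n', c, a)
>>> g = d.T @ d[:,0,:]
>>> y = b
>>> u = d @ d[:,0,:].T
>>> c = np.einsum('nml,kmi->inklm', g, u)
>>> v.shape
(23, 7)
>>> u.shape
(2, 37, 2)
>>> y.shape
(37, 3)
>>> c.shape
(2, 17, 2, 17, 37)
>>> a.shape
(2,)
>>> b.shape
(37, 3)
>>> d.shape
(2, 37, 17)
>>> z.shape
()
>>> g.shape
(17, 37, 17)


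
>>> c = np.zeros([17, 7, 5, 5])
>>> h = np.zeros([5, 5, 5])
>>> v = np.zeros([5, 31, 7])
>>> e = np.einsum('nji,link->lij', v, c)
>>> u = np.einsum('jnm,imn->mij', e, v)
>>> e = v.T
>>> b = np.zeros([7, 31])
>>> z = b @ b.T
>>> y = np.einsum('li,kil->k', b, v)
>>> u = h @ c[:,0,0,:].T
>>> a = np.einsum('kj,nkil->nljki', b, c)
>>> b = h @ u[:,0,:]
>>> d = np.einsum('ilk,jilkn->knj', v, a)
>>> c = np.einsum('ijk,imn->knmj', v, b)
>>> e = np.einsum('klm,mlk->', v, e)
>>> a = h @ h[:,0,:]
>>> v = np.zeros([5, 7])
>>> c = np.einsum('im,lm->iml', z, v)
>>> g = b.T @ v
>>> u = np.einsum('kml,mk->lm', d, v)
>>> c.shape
(7, 7, 5)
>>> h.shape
(5, 5, 5)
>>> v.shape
(5, 7)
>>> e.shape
()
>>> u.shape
(17, 5)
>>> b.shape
(5, 5, 17)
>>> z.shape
(7, 7)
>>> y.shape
(5,)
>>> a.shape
(5, 5, 5)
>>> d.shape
(7, 5, 17)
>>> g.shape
(17, 5, 7)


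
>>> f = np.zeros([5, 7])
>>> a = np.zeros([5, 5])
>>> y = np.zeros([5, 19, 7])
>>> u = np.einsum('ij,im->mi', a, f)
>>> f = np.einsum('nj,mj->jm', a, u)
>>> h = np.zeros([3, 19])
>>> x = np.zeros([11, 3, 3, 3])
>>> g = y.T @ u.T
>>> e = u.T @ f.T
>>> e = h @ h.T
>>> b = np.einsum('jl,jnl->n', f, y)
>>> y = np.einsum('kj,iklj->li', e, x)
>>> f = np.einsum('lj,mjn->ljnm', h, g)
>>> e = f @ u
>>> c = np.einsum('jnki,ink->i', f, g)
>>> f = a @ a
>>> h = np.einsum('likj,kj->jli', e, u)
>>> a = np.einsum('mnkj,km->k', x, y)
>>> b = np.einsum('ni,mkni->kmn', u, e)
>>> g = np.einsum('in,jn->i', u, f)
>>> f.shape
(5, 5)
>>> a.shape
(3,)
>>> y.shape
(3, 11)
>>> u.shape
(7, 5)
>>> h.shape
(5, 3, 19)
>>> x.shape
(11, 3, 3, 3)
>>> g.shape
(7,)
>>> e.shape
(3, 19, 7, 5)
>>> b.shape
(19, 3, 7)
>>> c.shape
(7,)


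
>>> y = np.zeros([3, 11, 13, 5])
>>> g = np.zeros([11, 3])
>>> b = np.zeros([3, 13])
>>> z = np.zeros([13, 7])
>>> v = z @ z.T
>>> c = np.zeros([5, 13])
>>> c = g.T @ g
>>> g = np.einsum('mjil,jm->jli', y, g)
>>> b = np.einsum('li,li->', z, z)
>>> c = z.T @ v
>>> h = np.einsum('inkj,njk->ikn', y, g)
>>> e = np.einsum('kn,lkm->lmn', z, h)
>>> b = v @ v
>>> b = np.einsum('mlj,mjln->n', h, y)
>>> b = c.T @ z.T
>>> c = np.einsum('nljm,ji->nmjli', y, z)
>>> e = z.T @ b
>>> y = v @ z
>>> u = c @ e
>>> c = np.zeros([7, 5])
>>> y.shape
(13, 7)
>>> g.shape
(11, 5, 13)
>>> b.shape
(13, 13)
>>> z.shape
(13, 7)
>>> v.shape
(13, 13)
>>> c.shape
(7, 5)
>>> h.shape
(3, 13, 11)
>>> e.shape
(7, 13)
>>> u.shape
(3, 5, 13, 11, 13)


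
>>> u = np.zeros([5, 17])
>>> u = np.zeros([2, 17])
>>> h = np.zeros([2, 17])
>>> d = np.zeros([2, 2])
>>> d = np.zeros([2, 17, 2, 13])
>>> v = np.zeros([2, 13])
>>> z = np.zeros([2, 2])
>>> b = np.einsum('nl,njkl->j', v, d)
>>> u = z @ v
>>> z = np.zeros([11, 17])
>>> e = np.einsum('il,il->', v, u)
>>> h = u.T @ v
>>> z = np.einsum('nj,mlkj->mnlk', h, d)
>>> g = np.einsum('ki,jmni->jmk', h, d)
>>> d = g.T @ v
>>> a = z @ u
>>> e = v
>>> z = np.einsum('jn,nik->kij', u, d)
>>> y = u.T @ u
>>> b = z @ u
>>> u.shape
(2, 13)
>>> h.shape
(13, 13)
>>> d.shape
(13, 17, 13)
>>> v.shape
(2, 13)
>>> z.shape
(13, 17, 2)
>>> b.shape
(13, 17, 13)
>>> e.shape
(2, 13)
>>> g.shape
(2, 17, 13)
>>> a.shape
(2, 13, 17, 13)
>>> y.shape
(13, 13)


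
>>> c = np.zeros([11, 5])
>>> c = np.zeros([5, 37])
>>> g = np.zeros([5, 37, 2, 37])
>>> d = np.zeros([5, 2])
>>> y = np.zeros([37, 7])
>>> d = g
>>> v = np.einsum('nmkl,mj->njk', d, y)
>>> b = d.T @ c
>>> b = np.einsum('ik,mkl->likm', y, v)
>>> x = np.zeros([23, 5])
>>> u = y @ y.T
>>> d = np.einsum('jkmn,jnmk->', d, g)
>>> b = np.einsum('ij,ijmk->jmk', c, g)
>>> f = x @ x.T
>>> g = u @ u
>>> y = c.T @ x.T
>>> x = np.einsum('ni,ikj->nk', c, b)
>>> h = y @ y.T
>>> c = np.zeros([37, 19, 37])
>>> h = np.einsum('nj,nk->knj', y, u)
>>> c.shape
(37, 19, 37)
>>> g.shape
(37, 37)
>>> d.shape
()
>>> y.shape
(37, 23)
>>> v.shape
(5, 7, 2)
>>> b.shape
(37, 2, 37)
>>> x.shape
(5, 2)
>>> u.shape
(37, 37)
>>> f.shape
(23, 23)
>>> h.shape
(37, 37, 23)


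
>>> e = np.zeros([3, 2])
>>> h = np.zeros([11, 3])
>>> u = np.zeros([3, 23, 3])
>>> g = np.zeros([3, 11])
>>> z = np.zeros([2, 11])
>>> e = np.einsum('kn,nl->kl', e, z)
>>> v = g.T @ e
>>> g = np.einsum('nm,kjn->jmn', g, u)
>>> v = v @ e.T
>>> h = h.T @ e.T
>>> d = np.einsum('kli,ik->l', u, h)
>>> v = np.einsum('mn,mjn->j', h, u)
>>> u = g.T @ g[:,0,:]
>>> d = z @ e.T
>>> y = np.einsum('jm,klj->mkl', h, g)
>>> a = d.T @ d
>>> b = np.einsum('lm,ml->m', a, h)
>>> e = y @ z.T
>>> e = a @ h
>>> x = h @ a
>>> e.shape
(3, 3)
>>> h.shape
(3, 3)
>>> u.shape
(3, 11, 3)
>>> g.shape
(23, 11, 3)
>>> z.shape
(2, 11)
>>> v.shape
(23,)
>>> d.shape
(2, 3)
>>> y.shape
(3, 23, 11)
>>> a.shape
(3, 3)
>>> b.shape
(3,)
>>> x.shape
(3, 3)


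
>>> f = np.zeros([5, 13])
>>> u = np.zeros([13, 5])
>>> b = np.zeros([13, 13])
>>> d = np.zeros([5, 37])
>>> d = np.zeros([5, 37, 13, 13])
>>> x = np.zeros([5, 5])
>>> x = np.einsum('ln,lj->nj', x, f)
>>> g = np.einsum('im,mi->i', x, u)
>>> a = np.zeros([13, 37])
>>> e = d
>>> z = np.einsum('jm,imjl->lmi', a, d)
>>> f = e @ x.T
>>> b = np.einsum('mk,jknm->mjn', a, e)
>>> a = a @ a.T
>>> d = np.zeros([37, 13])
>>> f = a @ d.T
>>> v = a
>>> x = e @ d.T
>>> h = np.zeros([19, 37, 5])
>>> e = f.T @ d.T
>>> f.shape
(13, 37)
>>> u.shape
(13, 5)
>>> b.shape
(13, 5, 13)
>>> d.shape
(37, 13)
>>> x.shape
(5, 37, 13, 37)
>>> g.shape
(5,)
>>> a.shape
(13, 13)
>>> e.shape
(37, 37)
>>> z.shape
(13, 37, 5)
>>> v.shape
(13, 13)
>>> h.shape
(19, 37, 5)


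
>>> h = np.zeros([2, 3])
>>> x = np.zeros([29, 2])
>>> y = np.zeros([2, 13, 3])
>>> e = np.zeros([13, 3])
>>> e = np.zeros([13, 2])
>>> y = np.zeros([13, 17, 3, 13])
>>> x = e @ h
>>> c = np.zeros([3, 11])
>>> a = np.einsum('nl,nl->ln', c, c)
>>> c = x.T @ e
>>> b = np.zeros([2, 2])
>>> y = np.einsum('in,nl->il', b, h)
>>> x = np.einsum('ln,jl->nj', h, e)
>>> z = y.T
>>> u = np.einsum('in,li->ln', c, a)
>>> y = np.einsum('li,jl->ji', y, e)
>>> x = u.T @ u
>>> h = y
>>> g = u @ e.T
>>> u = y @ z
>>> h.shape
(13, 3)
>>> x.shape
(2, 2)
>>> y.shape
(13, 3)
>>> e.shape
(13, 2)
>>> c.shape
(3, 2)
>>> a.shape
(11, 3)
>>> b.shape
(2, 2)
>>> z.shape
(3, 2)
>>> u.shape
(13, 2)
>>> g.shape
(11, 13)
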